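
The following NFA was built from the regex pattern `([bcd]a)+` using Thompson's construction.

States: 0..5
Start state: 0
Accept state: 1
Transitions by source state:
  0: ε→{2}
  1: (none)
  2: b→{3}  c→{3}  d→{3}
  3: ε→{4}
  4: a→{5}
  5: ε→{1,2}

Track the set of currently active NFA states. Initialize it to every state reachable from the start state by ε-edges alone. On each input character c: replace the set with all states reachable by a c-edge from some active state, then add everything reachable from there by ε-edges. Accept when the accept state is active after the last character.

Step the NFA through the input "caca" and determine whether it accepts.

Answer: ACCEPT

Trace:
S₀ = ε-closure({0}) = {0,2}
'c' @ 1: {3,4}
'a' @ 2: {1,2,5}  [accepting]
'c' @ 3: {3,4}
'a' @ 4: {1,2,5}  [accepting]
final: {1,2,5}; accept 1 in set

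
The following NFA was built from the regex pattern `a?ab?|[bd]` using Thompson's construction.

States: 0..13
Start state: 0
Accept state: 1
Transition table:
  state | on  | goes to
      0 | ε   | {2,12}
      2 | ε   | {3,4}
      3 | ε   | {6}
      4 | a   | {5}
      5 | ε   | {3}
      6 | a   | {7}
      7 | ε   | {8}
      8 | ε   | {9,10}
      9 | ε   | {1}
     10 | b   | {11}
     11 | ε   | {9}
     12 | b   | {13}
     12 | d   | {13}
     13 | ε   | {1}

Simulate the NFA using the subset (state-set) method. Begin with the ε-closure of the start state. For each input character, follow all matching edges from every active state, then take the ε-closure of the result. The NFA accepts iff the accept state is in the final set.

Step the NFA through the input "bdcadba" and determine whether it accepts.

Answer: REJECT

Derivation:
start: ε-closure({0}) = {0,2,3,4,6,12}
'b' @ 1: {1,13}  ✓accept
'd' @ 2: {}  — state set empty
rest 'cadba' ignored (set empty)
after full input: {}  (accept=1 not in)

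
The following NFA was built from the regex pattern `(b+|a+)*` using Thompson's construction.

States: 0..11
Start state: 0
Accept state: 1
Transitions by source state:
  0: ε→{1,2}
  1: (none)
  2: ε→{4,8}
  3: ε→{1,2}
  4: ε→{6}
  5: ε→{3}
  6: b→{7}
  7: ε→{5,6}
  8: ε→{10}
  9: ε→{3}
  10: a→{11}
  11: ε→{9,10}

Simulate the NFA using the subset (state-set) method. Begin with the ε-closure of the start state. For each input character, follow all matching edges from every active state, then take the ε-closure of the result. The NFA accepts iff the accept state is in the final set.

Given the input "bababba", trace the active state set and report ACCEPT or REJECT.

Answer: ACCEPT

Steps:
S₀ = ε-closure({0}) = {0,1,2,4,6,8,10}
'b' @ 1: {1,2,3,4,5,6,7,8,10}  [accepting]
'a' @ 2: {1,2,3,4,6,8,9,10,11}  [accepting]
'b' @ 3: {1,2,3,4,5,6,7,8,10}  [accepting]
'a' @ 4: {1,2,3,4,6,8,9,10,11}  [accepting]
'b' @ 5: {1,2,3,4,5,6,7,8,10}  [accepting]
'b' @ 6: {1,2,3,4,5,6,7,8,10}  [accepting]
'a' @ 7: {1,2,3,4,6,8,9,10,11}  [accepting]
end set {1,2,3,4,6,8,9,10,11} — state 1 in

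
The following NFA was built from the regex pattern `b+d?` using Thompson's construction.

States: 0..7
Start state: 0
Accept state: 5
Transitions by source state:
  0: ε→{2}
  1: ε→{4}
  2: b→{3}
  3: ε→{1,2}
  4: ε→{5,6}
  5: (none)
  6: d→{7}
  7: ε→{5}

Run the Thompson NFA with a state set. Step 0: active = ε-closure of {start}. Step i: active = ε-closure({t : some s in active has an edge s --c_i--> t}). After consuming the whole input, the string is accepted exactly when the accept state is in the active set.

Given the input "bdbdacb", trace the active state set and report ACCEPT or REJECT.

start: ε-closure({0}) = {0,2}
'b' @ 1: {1,2,3,4,5,6}  (accept∈set)
'd' @ 2: {5,7}  (accept∈set)
'b' @ 3: {}  — dead — no transitions
rest 'dacb' ignored (set empty)
final: {}; accept 5 not in set

Answer: REJECT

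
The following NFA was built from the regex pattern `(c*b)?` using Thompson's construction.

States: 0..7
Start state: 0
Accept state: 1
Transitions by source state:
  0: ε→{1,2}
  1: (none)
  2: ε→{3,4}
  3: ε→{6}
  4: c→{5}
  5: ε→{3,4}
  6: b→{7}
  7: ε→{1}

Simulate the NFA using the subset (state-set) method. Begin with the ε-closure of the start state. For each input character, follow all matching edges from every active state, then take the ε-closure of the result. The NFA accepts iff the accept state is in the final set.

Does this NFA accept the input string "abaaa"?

initial (ε-close {0}): {0,1,2,3,4,6}
'a' @ 1: {}  — state set empty
rest 'baaa' ignored (set empty)
after full input: {}  (accept=1 not in)

Answer: REJECT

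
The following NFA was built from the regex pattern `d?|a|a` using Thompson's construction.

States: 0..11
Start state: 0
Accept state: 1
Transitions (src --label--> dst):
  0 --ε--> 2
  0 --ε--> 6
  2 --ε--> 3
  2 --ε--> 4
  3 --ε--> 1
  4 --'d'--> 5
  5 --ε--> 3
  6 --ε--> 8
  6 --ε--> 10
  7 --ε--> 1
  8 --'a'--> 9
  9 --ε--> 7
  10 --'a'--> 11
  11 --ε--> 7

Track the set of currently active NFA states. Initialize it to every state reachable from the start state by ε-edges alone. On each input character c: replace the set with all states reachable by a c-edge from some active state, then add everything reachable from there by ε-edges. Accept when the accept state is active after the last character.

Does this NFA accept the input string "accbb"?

Answer: REJECT

Trace:
start: ε-closure({0}) = {0,1,2,3,4,6,8,10}
'a' @ 1: {1,7,9,11}  (accept∈set)
'c' @ 2: {}  — dead — no transitions
rest 'cbb' ignored (set empty)
end set {} — state 1 not in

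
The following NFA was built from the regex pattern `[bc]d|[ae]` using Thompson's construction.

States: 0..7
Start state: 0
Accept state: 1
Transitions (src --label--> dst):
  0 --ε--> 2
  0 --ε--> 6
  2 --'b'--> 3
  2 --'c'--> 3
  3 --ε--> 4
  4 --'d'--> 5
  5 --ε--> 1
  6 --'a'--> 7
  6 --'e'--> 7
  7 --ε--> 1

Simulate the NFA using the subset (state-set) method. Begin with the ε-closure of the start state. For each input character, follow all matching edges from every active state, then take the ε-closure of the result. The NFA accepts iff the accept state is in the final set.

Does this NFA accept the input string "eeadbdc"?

S₀ = ε-closure({0}) = {0,2,6}
'e' @ 1: {1,7}  [accepting]
'e' @ 2: {}  — dead — no transitions
rest 'adbdc' ignored (set empty)
final: {}; accept 1 not in set

Answer: REJECT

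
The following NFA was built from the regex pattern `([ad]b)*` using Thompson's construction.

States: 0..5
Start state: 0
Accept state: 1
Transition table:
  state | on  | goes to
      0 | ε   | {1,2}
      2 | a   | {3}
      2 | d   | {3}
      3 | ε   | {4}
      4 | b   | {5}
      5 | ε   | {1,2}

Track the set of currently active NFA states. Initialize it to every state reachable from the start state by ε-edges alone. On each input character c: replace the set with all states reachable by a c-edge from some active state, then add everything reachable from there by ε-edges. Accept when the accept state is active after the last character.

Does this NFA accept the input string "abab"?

start: ε-closure({0}) = {0,1,2}
'a' @ 1: {3,4}
'b' @ 2: {1,2,5}  [accepting]
'a' @ 3: {3,4}
'b' @ 4: {1,2,5}  [accepting]
final: {1,2,5}; accept 1 in set

Answer: ACCEPT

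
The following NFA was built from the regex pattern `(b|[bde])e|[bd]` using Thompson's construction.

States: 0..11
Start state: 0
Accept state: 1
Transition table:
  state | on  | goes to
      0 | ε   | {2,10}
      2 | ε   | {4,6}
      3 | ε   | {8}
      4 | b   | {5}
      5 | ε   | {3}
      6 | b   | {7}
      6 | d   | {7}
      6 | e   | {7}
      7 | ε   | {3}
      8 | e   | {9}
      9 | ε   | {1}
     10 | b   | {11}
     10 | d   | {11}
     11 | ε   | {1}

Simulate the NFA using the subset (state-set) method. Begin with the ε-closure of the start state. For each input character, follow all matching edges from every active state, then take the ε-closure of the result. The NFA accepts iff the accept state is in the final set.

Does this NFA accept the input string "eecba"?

initial (ε-close {0}): {0,2,4,6,10}
'e' @ 1: {3,7,8}
'e' @ 2: {1,9}  (accept∈set)
'c' @ 3: {}  — dead — no transitions
rest 'ba' ignored (set empty)
final: {}; accept 1 not in set

Answer: REJECT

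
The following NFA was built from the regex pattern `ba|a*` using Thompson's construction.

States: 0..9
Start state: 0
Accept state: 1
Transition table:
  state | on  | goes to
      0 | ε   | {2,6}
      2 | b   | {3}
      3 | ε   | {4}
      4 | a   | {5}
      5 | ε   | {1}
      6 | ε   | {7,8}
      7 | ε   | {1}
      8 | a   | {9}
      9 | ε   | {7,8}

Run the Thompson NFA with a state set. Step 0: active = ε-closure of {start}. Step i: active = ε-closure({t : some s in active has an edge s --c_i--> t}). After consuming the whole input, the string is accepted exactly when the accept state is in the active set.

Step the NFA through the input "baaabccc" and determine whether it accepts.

start: ε-closure({0}) = {0,1,2,6,7,8}
'b' @ 1: {3,4}
'a' @ 2: {1,5}  ✓accept
'a' @ 3: {}  — dead — no transitions
rest 'abccc' ignored (set empty)
final: {}; accept 1 not in set

Answer: REJECT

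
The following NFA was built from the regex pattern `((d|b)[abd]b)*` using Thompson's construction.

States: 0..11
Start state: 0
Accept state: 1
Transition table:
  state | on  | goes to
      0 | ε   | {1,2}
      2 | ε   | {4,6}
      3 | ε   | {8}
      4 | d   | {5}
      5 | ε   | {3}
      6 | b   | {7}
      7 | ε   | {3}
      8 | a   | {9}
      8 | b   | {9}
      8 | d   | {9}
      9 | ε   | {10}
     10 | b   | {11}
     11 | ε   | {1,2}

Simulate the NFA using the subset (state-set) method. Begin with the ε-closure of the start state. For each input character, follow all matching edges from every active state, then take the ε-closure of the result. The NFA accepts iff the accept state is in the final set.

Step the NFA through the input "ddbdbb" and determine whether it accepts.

Answer: ACCEPT

Derivation:
start: ε-closure({0}) = {0,1,2,4,6}
'd' @ 1: {3,5,8}
'd' @ 2: {9,10}
'b' @ 3: {1,2,4,6,11}  ✓accept
'd' @ 4: {3,5,8}
'b' @ 5: {9,10}
'b' @ 6: {1,2,4,6,11}  ✓accept
after full input: {1,2,4,6,11}  (accept=1 in)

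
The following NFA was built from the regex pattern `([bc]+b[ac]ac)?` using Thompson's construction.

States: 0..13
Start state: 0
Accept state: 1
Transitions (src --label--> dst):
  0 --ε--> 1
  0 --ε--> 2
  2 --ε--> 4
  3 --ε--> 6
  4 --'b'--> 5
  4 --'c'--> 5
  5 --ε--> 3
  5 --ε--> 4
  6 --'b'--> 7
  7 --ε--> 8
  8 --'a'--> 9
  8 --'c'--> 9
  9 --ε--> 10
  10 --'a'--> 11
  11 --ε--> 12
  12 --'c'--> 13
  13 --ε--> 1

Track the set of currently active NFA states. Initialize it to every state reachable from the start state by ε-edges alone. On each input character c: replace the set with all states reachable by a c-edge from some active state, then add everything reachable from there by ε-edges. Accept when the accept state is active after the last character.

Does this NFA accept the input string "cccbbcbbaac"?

Answer: ACCEPT

Derivation:
start: ε-closure({0}) = {0,1,2,4}
'c' @ 1: {3,4,5,6}
'c' @ 2: {3,4,5,6}
'c' @ 3: {3,4,5,6}
'b' @ 4: {3,4,5,6,7,8}
'b' @ 5: {3,4,5,6,7,8}
'c' @ 6: {3,4,5,6,9,10}
'b' @ 7: {3,4,5,6,7,8}
'b' @ 8: {3,4,5,6,7,8}
'a' @ 9: {9,10}
'a' @ 10: {11,12}
'c' @ 11: {1,13}  (accept∈set)
after full input: {1,13}  (accept=1 in)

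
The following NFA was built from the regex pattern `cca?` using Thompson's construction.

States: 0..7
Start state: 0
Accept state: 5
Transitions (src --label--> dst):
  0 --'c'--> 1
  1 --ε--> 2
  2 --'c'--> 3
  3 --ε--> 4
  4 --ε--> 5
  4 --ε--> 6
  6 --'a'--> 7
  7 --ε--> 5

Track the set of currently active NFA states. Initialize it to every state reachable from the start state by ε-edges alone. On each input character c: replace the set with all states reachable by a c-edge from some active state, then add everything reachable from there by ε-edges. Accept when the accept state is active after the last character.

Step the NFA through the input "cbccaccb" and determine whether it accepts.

initial (ε-close {0}): {0}
'c' @ 1: {1,2}
'b' @ 2: {}  — state set empty
rest 'ccaccb' ignored (set empty)
end set {} — state 5 not in

Answer: REJECT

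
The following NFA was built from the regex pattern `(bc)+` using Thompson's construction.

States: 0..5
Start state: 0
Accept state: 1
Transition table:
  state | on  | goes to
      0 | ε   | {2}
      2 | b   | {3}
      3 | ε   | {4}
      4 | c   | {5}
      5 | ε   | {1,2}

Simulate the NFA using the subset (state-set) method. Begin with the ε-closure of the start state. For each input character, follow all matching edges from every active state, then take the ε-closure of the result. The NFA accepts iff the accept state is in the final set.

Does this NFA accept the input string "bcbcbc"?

initial (ε-close {0}): {0,2}
'b' @ 1: {3,4}
'c' @ 2: {1,2,5}  [accepting]
'b' @ 3: {3,4}
'c' @ 4: {1,2,5}  [accepting]
'b' @ 5: {3,4}
'c' @ 6: {1,2,5}  [accepting]
end set {1,2,5} — state 1 in

Answer: ACCEPT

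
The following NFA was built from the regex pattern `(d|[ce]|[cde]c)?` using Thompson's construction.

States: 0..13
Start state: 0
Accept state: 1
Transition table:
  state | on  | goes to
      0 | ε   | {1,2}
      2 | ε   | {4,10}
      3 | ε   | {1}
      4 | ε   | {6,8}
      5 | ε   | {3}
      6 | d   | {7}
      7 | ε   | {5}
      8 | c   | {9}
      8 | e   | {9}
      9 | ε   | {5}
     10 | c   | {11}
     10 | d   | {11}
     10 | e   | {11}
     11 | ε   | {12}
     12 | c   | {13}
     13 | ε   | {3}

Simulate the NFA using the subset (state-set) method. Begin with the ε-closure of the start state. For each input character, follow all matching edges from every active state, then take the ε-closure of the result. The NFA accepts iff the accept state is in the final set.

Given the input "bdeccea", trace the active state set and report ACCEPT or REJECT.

Answer: REJECT

Trace:
S₀ = ε-closure({0}) = {0,1,2,4,6,8,10}
'b' @ 1: {}  — no active states
rest 'deccea' ignored (set empty)
final: {}; accept 1 not in set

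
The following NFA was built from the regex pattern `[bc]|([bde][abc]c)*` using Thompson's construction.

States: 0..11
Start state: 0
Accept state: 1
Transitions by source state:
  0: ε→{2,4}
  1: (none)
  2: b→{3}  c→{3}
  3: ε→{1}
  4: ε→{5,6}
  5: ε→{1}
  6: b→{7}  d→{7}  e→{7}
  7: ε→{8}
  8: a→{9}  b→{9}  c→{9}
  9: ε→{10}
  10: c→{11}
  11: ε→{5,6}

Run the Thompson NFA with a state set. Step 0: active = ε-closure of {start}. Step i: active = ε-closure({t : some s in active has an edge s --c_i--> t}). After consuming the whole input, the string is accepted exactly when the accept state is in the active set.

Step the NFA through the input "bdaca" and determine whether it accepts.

Answer: REJECT

Steps:
initial (ε-close {0}): {0,1,2,4,5,6}
'b' @ 1: {1,3,7,8}  [accepting]
'd' @ 2: {}  — dead — no transitions
rest 'aca' ignored (set empty)
after full input: {}  (accept=1 not in)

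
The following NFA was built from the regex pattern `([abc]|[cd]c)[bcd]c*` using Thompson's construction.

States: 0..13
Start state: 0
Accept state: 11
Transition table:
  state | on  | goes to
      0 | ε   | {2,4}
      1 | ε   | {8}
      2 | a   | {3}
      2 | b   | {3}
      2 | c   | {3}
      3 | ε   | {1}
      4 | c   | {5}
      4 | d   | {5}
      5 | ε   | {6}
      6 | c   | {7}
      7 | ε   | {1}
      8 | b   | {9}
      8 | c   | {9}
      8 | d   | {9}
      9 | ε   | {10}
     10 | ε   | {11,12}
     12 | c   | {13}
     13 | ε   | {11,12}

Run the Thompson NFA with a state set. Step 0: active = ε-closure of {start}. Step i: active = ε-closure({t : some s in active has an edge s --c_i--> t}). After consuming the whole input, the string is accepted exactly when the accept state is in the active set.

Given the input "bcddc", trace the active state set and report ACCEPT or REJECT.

start: ε-closure({0}) = {0,2,4}
'b' @ 1: {1,3,8}
'c' @ 2: {9,10,11,12}  [accepting]
'd' @ 3: {}  — no active states
rest 'dc' ignored (set empty)
after full input: {}  (accept=11 not in)

Answer: REJECT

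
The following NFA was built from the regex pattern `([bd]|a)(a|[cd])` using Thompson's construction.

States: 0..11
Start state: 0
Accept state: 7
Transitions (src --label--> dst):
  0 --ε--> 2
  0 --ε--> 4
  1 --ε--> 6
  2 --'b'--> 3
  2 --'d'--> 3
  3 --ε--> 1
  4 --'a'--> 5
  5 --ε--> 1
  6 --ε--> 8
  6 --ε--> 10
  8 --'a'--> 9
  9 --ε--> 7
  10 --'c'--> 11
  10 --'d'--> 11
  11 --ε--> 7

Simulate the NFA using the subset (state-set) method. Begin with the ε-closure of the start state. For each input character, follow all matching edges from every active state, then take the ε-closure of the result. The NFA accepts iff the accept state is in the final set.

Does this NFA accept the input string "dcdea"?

S₀ = ε-closure({0}) = {0,2,4}
'd' @ 1: {1,3,6,8,10}
'c' @ 2: {7,11}  (accept∈set)
'd' @ 3: {}  — no active states
rest 'ea' ignored (set empty)
final: {}; accept 7 not in set

Answer: REJECT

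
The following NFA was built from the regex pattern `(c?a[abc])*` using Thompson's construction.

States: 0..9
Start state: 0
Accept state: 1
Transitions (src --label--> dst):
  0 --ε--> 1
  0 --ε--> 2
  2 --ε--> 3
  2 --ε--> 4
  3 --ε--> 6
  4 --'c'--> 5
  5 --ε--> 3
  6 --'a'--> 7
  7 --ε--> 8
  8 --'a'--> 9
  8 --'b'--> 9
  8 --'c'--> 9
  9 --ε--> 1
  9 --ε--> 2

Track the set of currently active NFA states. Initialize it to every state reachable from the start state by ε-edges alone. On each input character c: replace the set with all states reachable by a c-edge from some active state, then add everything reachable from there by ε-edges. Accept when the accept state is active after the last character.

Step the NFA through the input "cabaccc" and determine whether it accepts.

Answer: REJECT

Steps:
initial (ε-close {0}): {0,1,2,3,4,6}
'c' @ 1: {3,5,6}
'a' @ 2: {7,8}
'b' @ 3: {1,2,3,4,6,9}  ✓accept
'a' @ 4: {7,8}
'c' @ 5: {1,2,3,4,6,9}  ✓accept
'c' @ 6: {3,5,6}
'c' @ 7: {}  — no active states
after full input: {}  (accept=1 not in)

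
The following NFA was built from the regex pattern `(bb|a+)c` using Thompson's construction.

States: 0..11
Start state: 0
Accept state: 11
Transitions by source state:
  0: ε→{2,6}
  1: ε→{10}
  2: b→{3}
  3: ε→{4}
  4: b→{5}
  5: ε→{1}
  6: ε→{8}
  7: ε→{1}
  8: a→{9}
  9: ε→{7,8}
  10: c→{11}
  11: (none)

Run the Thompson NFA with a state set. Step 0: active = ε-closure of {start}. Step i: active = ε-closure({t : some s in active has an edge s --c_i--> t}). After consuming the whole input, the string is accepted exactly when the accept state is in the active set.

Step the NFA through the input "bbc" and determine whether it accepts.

initial (ε-close {0}): {0,2,6,8}
'b' @ 1: {3,4}
'b' @ 2: {1,5,10}
'c' @ 3: {11}  [accepting]
end set {11} — state 11 in

Answer: ACCEPT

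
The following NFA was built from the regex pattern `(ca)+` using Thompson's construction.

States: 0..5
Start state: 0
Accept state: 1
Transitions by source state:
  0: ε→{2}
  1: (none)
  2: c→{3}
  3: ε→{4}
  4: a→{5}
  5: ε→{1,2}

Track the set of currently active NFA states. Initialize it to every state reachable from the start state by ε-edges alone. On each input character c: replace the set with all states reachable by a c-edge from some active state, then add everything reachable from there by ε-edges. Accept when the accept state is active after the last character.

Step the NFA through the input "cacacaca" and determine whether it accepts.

start: ε-closure({0}) = {0,2}
'c' @ 1: {3,4}
'a' @ 2: {1,2,5}  ✓accept
'c' @ 3: {3,4}
'a' @ 4: {1,2,5}  ✓accept
'c' @ 5: {3,4}
'a' @ 6: {1,2,5}  ✓accept
'c' @ 7: {3,4}
'a' @ 8: {1,2,5}  ✓accept
final: {1,2,5}; accept 1 in set

Answer: ACCEPT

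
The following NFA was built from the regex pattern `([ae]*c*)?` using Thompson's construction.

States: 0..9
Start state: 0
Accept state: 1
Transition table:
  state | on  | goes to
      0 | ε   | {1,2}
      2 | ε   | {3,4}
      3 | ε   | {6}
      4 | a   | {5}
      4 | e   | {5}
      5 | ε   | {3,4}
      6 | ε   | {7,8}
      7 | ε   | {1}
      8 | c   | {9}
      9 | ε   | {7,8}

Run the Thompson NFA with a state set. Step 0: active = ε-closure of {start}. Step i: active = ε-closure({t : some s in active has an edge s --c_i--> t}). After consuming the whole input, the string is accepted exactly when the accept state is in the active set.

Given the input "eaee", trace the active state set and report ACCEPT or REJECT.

initial (ε-close {0}): {0,1,2,3,4,6,7,8}
'e' @ 1: {1,3,4,5,6,7,8}  [accepting]
'a' @ 2: {1,3,4,5,6,7,8}  [accepting]
'e' @ 3: {1,3,4,5,6,7,8}  [accepting]
'e' @ 4: {1,3,4,5,6,7,8}  [accepting]
after full input: {1,3,4,5,6,7,8}  (accept=1 in)

Answer: ACCEPT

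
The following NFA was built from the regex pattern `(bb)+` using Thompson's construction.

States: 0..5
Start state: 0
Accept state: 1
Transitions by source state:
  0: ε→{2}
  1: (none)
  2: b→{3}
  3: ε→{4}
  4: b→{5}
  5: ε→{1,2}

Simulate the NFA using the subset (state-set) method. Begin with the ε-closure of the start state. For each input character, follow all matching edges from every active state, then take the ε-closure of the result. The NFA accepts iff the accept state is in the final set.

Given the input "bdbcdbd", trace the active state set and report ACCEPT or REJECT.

start: ε-closure({0}) = {0,2}
'b' @ 1: {3,4}
'd' @ 2: {}  — no active states
rest 'bcdbd' ignored (set empty)
after full input: {}  (accept=1 not in)

Answer: REJECT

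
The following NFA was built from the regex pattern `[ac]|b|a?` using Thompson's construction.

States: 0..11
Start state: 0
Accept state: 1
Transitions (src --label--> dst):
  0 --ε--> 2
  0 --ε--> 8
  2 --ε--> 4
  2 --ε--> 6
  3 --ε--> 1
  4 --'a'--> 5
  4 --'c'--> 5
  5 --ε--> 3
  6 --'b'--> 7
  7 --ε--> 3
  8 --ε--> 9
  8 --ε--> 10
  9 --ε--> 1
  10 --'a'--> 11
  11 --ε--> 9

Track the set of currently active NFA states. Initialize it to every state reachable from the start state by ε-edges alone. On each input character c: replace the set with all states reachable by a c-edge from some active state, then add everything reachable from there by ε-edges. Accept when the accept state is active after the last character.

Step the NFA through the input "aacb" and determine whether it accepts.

start: ε-closure({0}) = {0,1,2,4,6,8,9,10}
'a' @ 1: {1,3,5,9,11}  (accept∈set)
'a' @ 2: {}  — no active states
rest 'cb' ignored (set empty)
after full input: {}  (accept=1 not in)

Answer: REJECT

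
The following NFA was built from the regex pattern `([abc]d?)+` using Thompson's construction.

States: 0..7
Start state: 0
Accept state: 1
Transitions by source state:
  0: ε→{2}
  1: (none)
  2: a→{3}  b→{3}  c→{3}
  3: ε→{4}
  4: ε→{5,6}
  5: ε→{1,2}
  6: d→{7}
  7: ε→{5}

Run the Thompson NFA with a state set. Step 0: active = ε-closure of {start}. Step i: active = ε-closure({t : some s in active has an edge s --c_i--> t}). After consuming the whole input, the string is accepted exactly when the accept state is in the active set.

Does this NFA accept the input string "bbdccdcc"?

start: ε-closure({0}) = {0,2}
'b' @ 1: {1,2,3,4,5,6}  ✓accept
'b' @ 2: {1,2,3,4,5,6}  ✓accept
'd' @ 3: {1,2,5,7}  ✓accept
'c' @ 4: {1,2,3,4,5,6}  ✓accept
'c' @ 5: {1,2,3,4,5,6}  ✓accept
'd' @ 6: {1,2,5,7}  ✓accept
'c' @ 7: {1,2,3,4,5,6}  ✓accept
'c' @ 8: {1,2,3,4,5,6}  ✓accept
end set {1,2,3,4,5,6} — state 1 in

Answer: ACCEPT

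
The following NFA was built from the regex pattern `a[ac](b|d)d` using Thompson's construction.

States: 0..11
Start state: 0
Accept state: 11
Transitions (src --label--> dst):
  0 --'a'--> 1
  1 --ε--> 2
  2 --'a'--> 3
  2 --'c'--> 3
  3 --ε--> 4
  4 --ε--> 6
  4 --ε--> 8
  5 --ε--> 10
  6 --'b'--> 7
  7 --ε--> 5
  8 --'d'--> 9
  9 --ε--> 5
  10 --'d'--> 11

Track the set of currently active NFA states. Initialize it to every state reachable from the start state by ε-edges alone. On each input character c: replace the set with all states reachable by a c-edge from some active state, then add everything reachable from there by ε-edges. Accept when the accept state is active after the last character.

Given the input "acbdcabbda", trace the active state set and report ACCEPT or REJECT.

Answer: REJECT

Steps:
start: ε-closure({0}) = {0}
'a' @ 1: {1,2}
'c' @ 2: {3,4,6,8}
'b' @ 3: {5,7,10}
'd' @ 4: {11}  (accept∈set)
'c' @ 5: {}  — state set empty
rest 'abbda' ignored (set empty)
after full input: {}  (accept=11 not in)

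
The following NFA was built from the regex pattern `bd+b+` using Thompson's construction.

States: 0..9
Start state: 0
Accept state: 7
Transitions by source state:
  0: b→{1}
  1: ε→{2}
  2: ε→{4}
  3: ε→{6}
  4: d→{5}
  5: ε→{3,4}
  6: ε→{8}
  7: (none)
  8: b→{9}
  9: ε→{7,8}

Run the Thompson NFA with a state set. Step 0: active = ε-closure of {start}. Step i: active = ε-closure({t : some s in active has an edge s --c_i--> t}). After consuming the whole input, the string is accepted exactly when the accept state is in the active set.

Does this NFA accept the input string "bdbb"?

initial (ε-close {0}): {0}
'b' @ 1: {1,2,4}
'd' @ 2: {3,4,5,6,8}
'b' @ 3: {7,8,9}  [accepting]
'b' @ 4: {7,8,9}  [accepting]
final: {7,8,9}; accept 7 in set

Answer: ACCEPT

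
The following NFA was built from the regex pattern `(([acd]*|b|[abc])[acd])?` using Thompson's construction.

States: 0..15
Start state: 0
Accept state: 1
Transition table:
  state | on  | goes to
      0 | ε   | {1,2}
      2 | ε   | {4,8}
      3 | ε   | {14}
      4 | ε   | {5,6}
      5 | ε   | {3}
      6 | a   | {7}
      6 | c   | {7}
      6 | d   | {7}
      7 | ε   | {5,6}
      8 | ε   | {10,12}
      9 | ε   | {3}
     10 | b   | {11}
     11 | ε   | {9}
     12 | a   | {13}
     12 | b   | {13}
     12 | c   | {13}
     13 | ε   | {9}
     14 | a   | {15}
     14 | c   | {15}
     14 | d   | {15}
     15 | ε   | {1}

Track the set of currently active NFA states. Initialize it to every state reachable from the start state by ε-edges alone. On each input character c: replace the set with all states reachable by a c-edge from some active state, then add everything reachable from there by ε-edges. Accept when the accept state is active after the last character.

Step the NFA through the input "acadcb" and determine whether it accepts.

Answer: REJECT

Steps:
start: ε-closure({0}) = {0,1,2,3,4,5,6,8,10,12,14}
'a' @ 1: {1,3,5,6,7,9,13,14,15}  ✓accept
'c' @ 2: {1,3,5,6,7,14,15}  ✓accept
'a' @ 3: {1,3,5,6,7,14,15}  ✓accept
'd' @ 4: {1,3,5,6,7,14,15}  ✓accept
'c' @ 5: {1,3,5,6,7,14,15}  ✓accept
'b' @ 6: {}  — dead — no transitions
after full input: {}  (accept=1 not in)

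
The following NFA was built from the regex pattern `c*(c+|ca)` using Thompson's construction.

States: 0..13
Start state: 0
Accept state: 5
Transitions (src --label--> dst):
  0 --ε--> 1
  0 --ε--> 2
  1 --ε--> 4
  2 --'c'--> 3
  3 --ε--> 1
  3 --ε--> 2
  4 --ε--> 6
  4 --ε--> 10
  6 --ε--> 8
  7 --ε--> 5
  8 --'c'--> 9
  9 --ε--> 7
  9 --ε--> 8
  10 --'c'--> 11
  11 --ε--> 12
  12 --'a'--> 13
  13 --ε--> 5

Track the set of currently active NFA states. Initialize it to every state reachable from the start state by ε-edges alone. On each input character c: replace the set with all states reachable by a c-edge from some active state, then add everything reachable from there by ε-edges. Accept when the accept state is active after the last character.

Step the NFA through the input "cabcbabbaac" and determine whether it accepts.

initial (ε-close {0}): {0,1,2,4,6,8,10}
'c' @ 1: {1,2,3,4,5,6,7,8,9,10,11,12}  ✓accept
'a' @ 2: {5,13}  ✓accept
'b' @ 3: {}  — no active states
rest 'cbabbaac' ignored (set empty)
end set {} — state 5 not in

Answer: REJECT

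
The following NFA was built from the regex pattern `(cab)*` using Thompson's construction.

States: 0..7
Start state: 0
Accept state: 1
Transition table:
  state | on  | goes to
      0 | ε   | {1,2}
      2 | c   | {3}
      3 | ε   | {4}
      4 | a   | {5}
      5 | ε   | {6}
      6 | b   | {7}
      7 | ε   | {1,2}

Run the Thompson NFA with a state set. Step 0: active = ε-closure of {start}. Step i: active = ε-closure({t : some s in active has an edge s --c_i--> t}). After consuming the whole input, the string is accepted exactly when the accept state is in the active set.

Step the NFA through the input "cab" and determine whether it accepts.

Answer: ACCEPT

Trace:
start: ε-closure({0}) = {0,1,2}
'c' @ 1: {3,4}
'a' @ 2: {5,6}
'b' @ 3: {1,2,7}  (accept∈set)
final: {1,2,7}; accept 1 in set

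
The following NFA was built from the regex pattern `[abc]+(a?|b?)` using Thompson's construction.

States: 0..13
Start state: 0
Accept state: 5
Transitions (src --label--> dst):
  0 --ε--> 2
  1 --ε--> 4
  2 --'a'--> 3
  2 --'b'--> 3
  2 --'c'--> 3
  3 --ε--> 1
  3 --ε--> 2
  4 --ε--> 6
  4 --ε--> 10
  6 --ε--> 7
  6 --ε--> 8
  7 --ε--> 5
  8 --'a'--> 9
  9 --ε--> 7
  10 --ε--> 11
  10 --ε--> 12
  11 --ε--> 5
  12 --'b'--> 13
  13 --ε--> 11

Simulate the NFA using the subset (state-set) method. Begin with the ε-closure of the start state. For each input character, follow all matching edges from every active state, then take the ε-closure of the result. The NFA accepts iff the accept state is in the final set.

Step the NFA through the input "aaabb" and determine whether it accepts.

Answer: ACCEPT

Trace:
start: ε-closure({0}) = {0,2}
'a' @ 1: {1,2,3,4,5,6,7,8,10,11,12}  ✓accept
'a' @ 2: {1,2,3,4,5,6,7,8,9,10,11,12}  ✓accept
'a' @ 3: {1,2,3,4,5,6,7,8,9,10,11,12}  ✓accept
'b' @ 4: {1,2,3,4,5,6,7,8,10,11,12,13}  ✓accept
'b' @ 5: {1,2,3,4,5,6,7,8,10,11,12,13}  ✓accept
after full input: {1,2,3,4,5,6,7,8,10,11,12,13}  (accept=5 in)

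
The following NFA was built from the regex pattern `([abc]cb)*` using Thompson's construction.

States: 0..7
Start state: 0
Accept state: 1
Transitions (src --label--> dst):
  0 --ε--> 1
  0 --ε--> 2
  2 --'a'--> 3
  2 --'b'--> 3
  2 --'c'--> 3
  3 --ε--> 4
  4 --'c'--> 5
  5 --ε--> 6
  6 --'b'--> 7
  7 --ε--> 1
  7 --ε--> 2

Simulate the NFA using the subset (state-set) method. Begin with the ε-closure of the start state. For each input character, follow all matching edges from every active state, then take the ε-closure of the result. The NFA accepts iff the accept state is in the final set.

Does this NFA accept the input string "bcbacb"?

Answer: ACCEPT

Steps:
S₀ = ε-closure({0}) = {0,1,2}
'b' @ 1: {3,4}
'c' @ 2: {5,6}
'b' @ 3: {1,2,7}  [accepting]
'a' @ 4: {3,4}
'c' @ 5: {5,6}
'b' @ 6: {1,2,7}  [accepting]
end set {1,2,7} — state 1 in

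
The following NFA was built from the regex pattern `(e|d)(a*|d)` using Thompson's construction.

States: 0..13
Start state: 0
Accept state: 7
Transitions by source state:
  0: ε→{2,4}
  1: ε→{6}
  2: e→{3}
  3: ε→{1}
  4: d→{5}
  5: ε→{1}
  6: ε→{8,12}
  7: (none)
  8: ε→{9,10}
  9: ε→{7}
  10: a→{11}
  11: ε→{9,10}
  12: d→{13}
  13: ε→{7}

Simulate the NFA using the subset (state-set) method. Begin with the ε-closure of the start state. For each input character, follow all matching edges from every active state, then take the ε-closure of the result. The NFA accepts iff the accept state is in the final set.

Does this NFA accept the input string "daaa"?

S₀ = ε-closure({0}) = {0,2,4}
'd' @ 1: {1,5,6,7,8,9,10,12}  [accepting]
'a' @ 2: {7,9,10,11}  [accepting]
'a' @ 3: {7,9,10,11}  [accepting]
'a' @ 4: {7,9,10,11}  [accepting]
final: {7,9,10,11}; accept 7 in set

Answer: ACCEPT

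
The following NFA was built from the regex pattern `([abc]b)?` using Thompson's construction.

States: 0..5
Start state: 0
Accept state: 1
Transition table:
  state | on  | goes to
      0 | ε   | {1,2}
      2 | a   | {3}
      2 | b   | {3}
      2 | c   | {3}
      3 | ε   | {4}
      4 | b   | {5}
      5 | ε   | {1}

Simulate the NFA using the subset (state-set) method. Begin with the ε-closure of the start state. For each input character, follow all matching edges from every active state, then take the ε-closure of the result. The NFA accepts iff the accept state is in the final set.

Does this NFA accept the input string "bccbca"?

initial (ε-close {0}): {0,1,2}
'b' @ 1: {3,4}
'c' @ 2: {}  — dead — no transitions
rest 'cbca' ignored (set empty)
after full input: {}  (accept=1 not in)

Answer: REJECT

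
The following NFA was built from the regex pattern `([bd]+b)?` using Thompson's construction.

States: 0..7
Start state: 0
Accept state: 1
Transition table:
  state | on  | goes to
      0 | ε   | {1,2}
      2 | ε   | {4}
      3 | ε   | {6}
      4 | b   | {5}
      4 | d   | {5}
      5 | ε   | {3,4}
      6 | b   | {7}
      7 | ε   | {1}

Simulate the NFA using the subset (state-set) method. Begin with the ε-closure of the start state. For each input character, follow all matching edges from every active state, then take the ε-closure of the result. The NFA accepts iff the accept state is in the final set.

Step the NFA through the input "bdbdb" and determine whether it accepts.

S₀ = ε-closure({0}) = {0,1,2,4}
'b' @ 1: {3,4,5,6}
'd' @ 2: {3,4,5,6}
'b' @ 3: {1,3,4,5,6,7}  [accepting]
'd' @ 4: {3,4,5,6}
'b' @ 5: {1,3,4,5,6,7}  [accepting]
final: {1,3,4,5,6,7}; accept 1 in set

Answer: ACCEPT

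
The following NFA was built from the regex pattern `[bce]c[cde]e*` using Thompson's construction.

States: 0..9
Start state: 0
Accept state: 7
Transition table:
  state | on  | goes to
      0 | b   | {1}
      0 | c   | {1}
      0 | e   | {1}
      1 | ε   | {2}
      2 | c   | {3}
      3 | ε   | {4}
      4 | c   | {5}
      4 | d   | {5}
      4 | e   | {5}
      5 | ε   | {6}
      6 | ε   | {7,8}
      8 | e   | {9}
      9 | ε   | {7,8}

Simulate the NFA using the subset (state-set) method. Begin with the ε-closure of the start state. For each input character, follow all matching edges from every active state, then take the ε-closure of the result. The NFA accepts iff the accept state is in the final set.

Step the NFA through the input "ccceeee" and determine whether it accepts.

Answer: ACCEPT

Derivation:
initial (ε-close {0}): {0}
'c' @ 1: {1,2}
'c' @ 2: {3,4}
'c' @ 3: {5,6,7,8}  [accepting]
'e' @ 4: {7,8,9}  [accepting]
'e' @ 5: {7,8,9}  [accepting]
'e' @ 6: {7,8,9}  [accepting]
'e' @ 7: {7,8,9}  [accepting]
after full input: {7,8,9}  (accept=7 in)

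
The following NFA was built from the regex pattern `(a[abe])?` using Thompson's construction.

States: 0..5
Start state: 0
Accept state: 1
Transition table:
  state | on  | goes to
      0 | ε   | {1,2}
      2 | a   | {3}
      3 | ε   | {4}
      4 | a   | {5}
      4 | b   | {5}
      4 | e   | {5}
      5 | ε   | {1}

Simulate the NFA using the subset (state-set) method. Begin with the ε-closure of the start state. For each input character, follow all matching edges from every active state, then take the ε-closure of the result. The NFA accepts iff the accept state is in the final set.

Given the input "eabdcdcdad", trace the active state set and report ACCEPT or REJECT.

Answer: REJECT

Derivation:
S₀ = ε-closure({0}) = {0,1,2}
'e' @ 1: {}  — no active states
rest 'abdcdcdad' ignored (set empty)
end set {} — state 1 not in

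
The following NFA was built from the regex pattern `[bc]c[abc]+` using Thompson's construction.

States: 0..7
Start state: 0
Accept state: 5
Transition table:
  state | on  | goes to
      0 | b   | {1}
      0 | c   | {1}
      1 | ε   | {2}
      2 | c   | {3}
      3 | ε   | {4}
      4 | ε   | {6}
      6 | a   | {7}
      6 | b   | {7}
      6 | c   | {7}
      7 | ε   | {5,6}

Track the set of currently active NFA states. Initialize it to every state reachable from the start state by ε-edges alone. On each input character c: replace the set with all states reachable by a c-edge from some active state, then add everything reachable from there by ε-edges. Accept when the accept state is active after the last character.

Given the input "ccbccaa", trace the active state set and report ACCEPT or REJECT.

initial (ε-close {0}): {0}
'c' @ 1: {1,2}
'c' @ 2: {3,4,6}
'b' @ 3: {5,6,7}  ✓accept
'c' @ 4: {5,6,7}  ✓accept
'c' @ 5: {5,6,7}  ✓accept
'a' @ 6: {5,6,7}  ✓accept
'a' @ 7: {5,6,7}  ✓accept
final: {5,6,7}; accept 5 in set

Answer: ACCEPT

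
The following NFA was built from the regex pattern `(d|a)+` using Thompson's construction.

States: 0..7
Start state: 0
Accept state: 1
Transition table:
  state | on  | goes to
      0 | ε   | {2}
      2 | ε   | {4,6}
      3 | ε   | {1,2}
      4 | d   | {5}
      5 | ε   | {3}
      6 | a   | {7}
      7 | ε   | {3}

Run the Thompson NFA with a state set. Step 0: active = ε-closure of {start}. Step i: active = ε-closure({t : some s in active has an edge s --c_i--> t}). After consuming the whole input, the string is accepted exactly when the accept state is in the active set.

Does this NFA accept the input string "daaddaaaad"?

Answer: ACCEPT

Steps:
initial (ε-close {0}): {0,2,4,6}
'd' @ 1: {1,2,3,4,5,6}  [accepting]
'a' @ 2: {1,2,3,4,6,7}  [accepting]
'a' @ 3: {1,2,3,4,6,7}  [accepting]
'd' @ 4: {1,2,3,4,5,6}  [accepting]
'd' @ 5: {1,2,3,4,5,6}  [accepting]
'a' @ 6: {1,2,3,4,6,7}  [accepting]
'a' @ 7: {1,2,3,4,6,7}  [accepting]
'a' @ 8: {1,2,3,4,6,7}  [accepting]
'a' @ 9: {1,2,3,4,6,7}  [accepting]
'd' @ 10: {1,2,3,4,5,6}  [accepting]
final: {1,2,3,4,5,6}; accept 1 in set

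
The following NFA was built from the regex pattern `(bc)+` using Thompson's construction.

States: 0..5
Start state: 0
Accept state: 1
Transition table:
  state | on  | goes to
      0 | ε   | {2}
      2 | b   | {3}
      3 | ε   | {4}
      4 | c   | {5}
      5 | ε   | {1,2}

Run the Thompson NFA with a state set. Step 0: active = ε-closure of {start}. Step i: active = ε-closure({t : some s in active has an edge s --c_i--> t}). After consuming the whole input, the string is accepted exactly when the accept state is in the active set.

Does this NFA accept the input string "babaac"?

Answer: REJECT

Trace:
S₀ = ε-closure({0}) = {0,2}
'b' @ 1: {3,4}
'a' @ 2: {}  — state set empty
rest 'baac' ignored (set empty)
after full input: {}  (accept=1 not in)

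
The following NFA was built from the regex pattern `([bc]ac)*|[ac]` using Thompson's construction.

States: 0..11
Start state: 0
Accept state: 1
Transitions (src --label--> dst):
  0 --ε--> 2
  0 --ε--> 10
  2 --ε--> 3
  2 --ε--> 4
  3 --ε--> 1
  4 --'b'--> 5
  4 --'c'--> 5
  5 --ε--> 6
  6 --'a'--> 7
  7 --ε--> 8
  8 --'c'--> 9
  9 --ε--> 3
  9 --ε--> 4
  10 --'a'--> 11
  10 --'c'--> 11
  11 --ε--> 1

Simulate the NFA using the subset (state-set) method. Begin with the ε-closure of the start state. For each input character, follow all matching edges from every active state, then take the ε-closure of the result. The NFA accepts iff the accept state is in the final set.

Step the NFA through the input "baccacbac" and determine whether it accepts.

initial (ε-close {0}): {0,1,2,3,4,10}
'b' @ 1: {5,6}
'a' @ 2: {7,8}
'c' @ 3: {1,3,4,9}  (accept∈set)
'c' @ 4: {5,6}
'a' @ 5: {7,8}
'c' @ 6: {1,3,4,9}  (accept∈set)
'b' @ 7: {5,6}
'a' @ 8: {7,8}
'c' @ 9: {1,3,4,9}  (accept∈set)
after full input: {1,3,4,9}  (accept=1 in)

Answer: ACCEPT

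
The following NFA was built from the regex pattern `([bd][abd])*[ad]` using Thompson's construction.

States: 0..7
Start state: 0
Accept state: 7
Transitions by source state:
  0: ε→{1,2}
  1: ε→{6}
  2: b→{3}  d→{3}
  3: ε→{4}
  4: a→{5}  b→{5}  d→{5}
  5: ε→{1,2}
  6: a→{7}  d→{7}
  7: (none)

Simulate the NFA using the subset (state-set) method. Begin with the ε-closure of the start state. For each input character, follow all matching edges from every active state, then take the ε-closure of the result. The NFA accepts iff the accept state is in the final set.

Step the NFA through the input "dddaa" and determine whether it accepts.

Answer: ACCEPT

Derivation:
initial (ε-close {0}): {0,1,2,6}
'd' @ 1: {3,4,7}  [accepting]
'd' @ 2: {1,2,5,6}
'd' @ 3: {3,4,7}  [accepting]
'a' @ 4: {1,2,5,6}
'a' @ 5: {7}  [accepting]
final: {7}; accept 7 in set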